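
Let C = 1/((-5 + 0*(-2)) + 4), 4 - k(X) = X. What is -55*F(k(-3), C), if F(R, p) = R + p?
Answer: -330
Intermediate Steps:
k(X) = 4 - X
C = -1 (C = 1/((-5 + 0) + 4) = 1/(-5 + 4) = 1/(-1) = -1)
-55*F(k(-3), C) = -55*((4 - 1*(-3)) - 1) = -55*((4 + 3) - 1) = -55*(7 - 1) = -55*6 = -330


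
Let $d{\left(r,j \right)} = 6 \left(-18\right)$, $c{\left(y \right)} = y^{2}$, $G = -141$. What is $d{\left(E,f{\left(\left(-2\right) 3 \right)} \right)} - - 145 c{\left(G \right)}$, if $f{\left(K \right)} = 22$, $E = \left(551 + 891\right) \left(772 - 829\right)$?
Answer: $2882637$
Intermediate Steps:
$E = -82194$ ($E = 1442 \left(-57\right) = -82194$)
$d{\left(r,j \right)} = -108$
$d{\left(E,f{\left(\left(-2\right) 3 \right)} \right)} - - 145 c{\left(G \right)} = -108 - - 145 \left(-141\right)^{2} = -108 - \left(-145\right) 19881 = -108 - -2882745 = -108 + 2882745 = 2882637$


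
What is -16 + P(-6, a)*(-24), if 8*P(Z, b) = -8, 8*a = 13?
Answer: 8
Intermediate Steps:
a = 13/8 (a = (⅛)*13 = 13/8 ≈ 1.6250)
P(Z, b) = -1 (P(Z, b) = (⅛)*(-8) = -1)
-16 + P(-6, a)*(-24) = -16 - 1*(-24) = -16 + 24 = 8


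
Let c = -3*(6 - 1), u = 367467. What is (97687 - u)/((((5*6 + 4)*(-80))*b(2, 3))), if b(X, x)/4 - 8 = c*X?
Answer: -13489/11968 ≈ -1.1271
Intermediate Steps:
c = -15 (c = -3*5 = -15)
b(X, x) = 32 - 60*X (b(X, x) = 32 + 4*(-15*X) = 32 - 60*X)
(97687 - u)/((((5*6 + 4)*(-80))*b(2, 3))) = (97687 - 1*367467)/((((5*6 + 4)*(-80))*(32 - 60*2))) = (97687 - 367467)/((((30 + 4)*(-80))*(32 - 120))) = -269780/((34*(-80))*(-88)) = -269780/((-2720*(-88))) = -269780/239360 = -269780*1/239360 = -13489/11968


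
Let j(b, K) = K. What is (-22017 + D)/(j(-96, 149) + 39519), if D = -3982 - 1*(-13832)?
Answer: -12167/39668 ≈ -0.30672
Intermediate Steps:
D = 9850 (D = -3982 + 13832 = 9850)
(-22017 + D)/(j(-96, 149) + 39519) = (-22017 + 9850)/(149 + 39519) = -12167/39668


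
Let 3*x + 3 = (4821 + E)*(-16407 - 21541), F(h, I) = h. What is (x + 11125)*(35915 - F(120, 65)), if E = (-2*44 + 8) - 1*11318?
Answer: 8935053687560/3 ≈ 2.9784e+12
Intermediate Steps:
E = -11398 (E = (-88 + 8) - 11318 = -80 - 11318 = -11398)
x = 249583993/3 (x = -1 + ((4821 - 11398)*(-16407 - 21541))/3 = -1 + (-6577*(-37948))/3 = -1 + (⅓)*249583996 = -1 + 249583996/3 = 249583993/3 ≈ 8.3195e+7)
(x + 11125)*(35915 - F(120, 65)) = (249583993/3 + 11125)*(35915 - 1*120) = 249617368*(35915 - 120)/3 = (249617368/3)*35795 = 8935053687560/3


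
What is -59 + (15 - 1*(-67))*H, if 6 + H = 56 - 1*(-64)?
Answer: 9289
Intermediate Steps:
H = 114 (H = -6 + (56 - 1*(-64)) = -6 + (56 + 64) = -6 + 120 = 114)
-59 + (15 - 1*(-67))*H = -59 + (15 - 1*(-67))*114 = -59 + (15 + 67)*114 = -59 + 82*114 = -59 + 9348 = 9289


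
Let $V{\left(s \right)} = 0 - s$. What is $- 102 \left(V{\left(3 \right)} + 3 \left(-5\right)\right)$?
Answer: $1836$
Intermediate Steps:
$V{\left(s \right)} = - s$
$- 102 \left(V{\left(3 \right)} + 3 \left(-5\right)\right) = - 102 \left(\left(-1\right) 3 + 3 \left(-5\right)\right) = - 102 \left(-3 - 15\right) = \left(-102\right) \left(-18\right) = 1836$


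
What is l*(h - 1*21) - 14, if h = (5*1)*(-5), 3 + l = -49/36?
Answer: 3359/18 ≈ 186.61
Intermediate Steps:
l = -157/36 (l = -3 - 49/36 = -157/36 ≈ -4.3611)
h = -25 (h = 5*(-5) = -25)
l*(h - 1*21) - 14 = -157*(-25 - 1*21)/36 - 14 = -157*(-25 - 21)/36 - 14 = -157/36*(-46) - 14 = 3611/18 - 14 = 3359/18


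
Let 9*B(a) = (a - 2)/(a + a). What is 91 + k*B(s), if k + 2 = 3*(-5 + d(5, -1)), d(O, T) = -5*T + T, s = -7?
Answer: 1269/14 ≈ 90.643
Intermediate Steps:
d(O, T) = -4*T
B(a) = (-2 + a)/(18*a) (B(a) = ((a - 2)/(a + a))/9 = ((-2 + a)/((2*a)))/9 = ((-2 + a)*(1/(2*a)))/9 = ((-2 + a)/(2*a))/9 = (-2 + a)/(18*a))
k = -5 (k = -2 + 3*(-5 - 4*(-1)) = -2 + 3*(-5 + 4) = -2 + 3*(-1) = -2 - 3 = -5)
91 + k*B(s) = 91 - 5*(-2 - 7)/(18*(-7)) = 91 - 5*(-1)*(-9)/(18*7) = 91 - 5*1/14 = 91 - 5/14 = 1269/14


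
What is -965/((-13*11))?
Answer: 965/143 ≈ 6.7483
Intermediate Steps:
-965/((-13*11)) = -965/(-143) = -965*(-1/143) = 965/143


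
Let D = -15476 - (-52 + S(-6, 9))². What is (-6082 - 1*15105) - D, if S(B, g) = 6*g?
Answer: -5707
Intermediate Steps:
D = -15480 (D = -15476 - (-52 + 6*9)² = -15476 - (-52 + 54)² = -15476 - 1*2² = -15476 - 1*4 = -15476 - 4 = -15480)
(-6082 - 1*15105) - D = (-6082 - 1*15105) - 1*(-15480) = (-6082 - 15105) + 15480 = -21187 + 15480 = -5707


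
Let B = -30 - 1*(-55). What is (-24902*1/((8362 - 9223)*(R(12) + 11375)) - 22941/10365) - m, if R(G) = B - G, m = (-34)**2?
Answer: -19618069404613/16938254970 ≈ -1158.2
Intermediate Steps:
B = 25 (B = -30 + 55 = 25)
m = 1156
R(G) = 25 - G
(-24902*1/((8362 - 9223)*(R(12) + 11375)) - 22941/10365) - m = (-24902*1/((8362 - 9223)*((25 - 1*12) + 11375)) - 22941/10365) - 1*1156 = (-24902*(-1/(861*((25 - 12) + 11375))) - 22941*1/10365) - 1156 = (-24902*(-1/(861*(13 + 11375))) - 7647/3455) - 1156 = (-24902/(11388*(-861)) - 7647/3455) - 1156 = (-24902/(-9805068) - 7647/3455) - 1156 = (-24902*(-1/9805068) - 7647/3455) - 1156 = (12451/4902534 - 7647/3455) - 1156 = -37446659293/16938254970 - 1156 = -19618069404613/16938254970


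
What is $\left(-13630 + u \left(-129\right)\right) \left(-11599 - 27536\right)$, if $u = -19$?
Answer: $437490165$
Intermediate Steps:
$\left(-13630 + u \left(-129\right)\right) \left(-11599 - 27536\right) = \left(-13630 - -2451\right) \left(-11599 - 27536\right) = \left(-13630 + 2451\right) \left(-39135\right) = \left(-11179\right) \left(-39135\right) = 437490165$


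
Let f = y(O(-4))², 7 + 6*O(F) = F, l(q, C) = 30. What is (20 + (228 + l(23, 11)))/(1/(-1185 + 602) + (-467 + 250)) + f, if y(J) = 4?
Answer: 931059/63256 ≈ 14.719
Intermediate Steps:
O(F) = -7/6 + F/6
f = 16 (f = 4² = 16)
(20 + (228 + l(23, 11)))/(1/(-1185 + 602) + (-467 + 250)) + f = (20 + (228 + 30))/(1/(-1185 + 602) + (-467 + 250)) + 16 = (20 + 258)/(1/(-583) - 217) + 16 = 278/(-1/583 - 217) + 16 = 278/(-126512/583) + 16 = 278*(-583/126512) + 16 = -81037/63256 + 16 = 931059/63256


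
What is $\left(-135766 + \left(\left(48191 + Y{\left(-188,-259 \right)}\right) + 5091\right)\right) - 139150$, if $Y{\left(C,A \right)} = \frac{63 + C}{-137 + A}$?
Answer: $- \frac{87766939}{396} \approx -2.2163 \cdot 10^{5}$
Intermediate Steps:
$Y{\left(C,A \right)} = \frac{63 + C}{-137 + A}$
$\left(-135766 + \left(\left(48191 + Y{\left(-188,-259 \right)}\right) + 5091\right)\right) - 139150 = \left(-135766 + \left(\left(48191 + \frac{63 - 188}{-137 - 259}\right) + 5091\right)\right) - 139150 = \left(-135766 + \left(\left(48191 + \frac{1}{-396} \left(-125\right)\right) + 5091\right)\right) - 139150 = \left(-135766 + \left(\left(48191 - - \frac{125}{396}\right) + 5091\right)\right) - 139150 = \left(-135766 + \left(\left(48191 + \frac{125}{396}\right) + 5091\right)\right) - 139150 = \left(-135766 + \left(\frac{19083761}{396} + 5091\right)\right) - 139150 = \left(-135766 + \frac{21099797}{396}\right) - 139150 = - \frac{32663539}{396} - 139150 = - \frac{87766939}{396}$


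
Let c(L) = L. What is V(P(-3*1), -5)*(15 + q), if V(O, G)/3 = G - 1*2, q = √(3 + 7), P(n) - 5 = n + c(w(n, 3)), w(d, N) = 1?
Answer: -315 - 21*√10 ≈ -381.41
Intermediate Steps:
P(n) = 6 + n (P(n) = 5 + (n + 1) = 5 + (1 + n) = 6 + n)
q = √10 ≈ 3.1623
V(O, G) = -6 + 3*G (V(O, G) = 3*(G - 1*2) = 3*(G - 2) = 3*(-2 + G) = -6 + 3*G)
V(P(-3*1), -5)*(15 + q) = (-6 + 3*(-5))*(15 + √10) = (-6 - 15)*(15 + √10) = -21*(15 + √10) = -315 - 21*√10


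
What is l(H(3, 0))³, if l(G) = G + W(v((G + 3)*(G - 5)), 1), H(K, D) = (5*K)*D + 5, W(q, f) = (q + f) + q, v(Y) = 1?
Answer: 512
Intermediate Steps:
W(q, f) = f + 2*q (W(q, f) = (f + q) + q = f + 2*q)
H(K, D) = 5 + 5*D*K (H(K, D) = 5*D*K + 5 = 5 + 5*D*K)
l(G) = 3 + G (l(G) = G + (1 + 2*1) = G + (1 + 2) = G + 3 = 3 + G)
l(H(3, 0))³ = (3 + (5 + 5*0*3))³ = (3 + (5 + 0))³ = (3 + 5)³ = 8³ = 512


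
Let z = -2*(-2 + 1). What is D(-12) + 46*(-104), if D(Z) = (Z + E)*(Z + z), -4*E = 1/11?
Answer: -102603/22 ≈ -4663.8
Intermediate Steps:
z = 2 (z = -2*(-1) = 2)
E = -1/44 (E = -¼/11 = -¼*1/11 = -1/44 ≈ -0.022727)
D(Z) = (2 + Z)*(-1/44 + Z) (D(Z) = (Z - 1/44)*(Z + 2) = (-1/44 + Z)*(2 + Z) = (2 + Z)*(-1/44 + Z))
D(-12) + 46*(-104) = (-1/22 + (-12)² + (87/44)*(-12)) + 46*(-104) = (-1/22 + 144 - 261/11) - 4784 = 2645/22 - 4784 = -102603/22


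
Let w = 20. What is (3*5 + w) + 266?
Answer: 301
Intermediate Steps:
(3*5 + w) + 266 = (3*5 + 20) + 266 = (15 + 20) + 266 = 35 + 266 = 301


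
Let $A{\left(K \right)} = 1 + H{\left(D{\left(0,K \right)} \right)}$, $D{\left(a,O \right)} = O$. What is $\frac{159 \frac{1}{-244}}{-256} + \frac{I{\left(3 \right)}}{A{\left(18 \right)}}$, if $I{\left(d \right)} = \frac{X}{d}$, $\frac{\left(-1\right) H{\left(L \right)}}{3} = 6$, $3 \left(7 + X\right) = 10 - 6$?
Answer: $\frac{63895}{562176} \approx 0.11366$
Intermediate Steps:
$X = - \frac{17}{3}$ ($X = -7 + \frac{10 - 6}{3} = -7 + \frac{1}{3} \cdot 4 = -7 + \frac{4}{3} = - \frac{17}{3} \approx -5.6667$)
$H{\left(L \right)} = -18$ ($H{\left(L \right)} = \left(-3\right) 6 = -18$)
$I{\left(d \right)} = - \frac{17}{3 d}$
$A{\left(K \right)} = -17$ ($A{\left(K \right)} = 1 - 18 = -17$)
$\frac{159 \frac{1}{-244}}{-256} + \frac{I{\left(3 \right)}}{A{\left(18 \right)}} = \frac{159 \frac{1}{-244}}{-256} + \frac{\left(- \frac{17}{3}\right) \frac{1}{3}}{-17} = 159 \left(- \frac{1}{244}\right) \left(- \frac{1}{256}\right) + \left(- \frac{17}{3}\right) \frac{1}{3} \left(- \frac{1}{17}\right) = \left(- \frac{159}{244}\right) \left(- \frac{1}{256}\right) - - \frac{1}{9} = \frac{159}{62464} + \frac{1}{9} = \frac{63895}{562176}$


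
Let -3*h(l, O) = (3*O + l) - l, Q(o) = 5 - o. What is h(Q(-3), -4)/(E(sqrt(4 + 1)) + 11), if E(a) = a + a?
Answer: 44/101 - 8*sqrt(5)/101 ≈ 0.25853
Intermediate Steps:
E(a) = 2*a
h(l, O) = -O (h(l, O) = -((3*O + l) - l)/3 = -((l + 3*O) - l)/3 = -O)
h(Q(-3), -4)/(E(sqrt(4 + 1)) + 11) = (-1*(-4))/(2*sqrt(4 + 1) + 11) = 4/(2*sqrt(5) + 11) = 4/(11 + 2*sqrt(5))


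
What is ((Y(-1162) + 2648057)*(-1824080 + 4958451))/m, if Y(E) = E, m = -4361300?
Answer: -1659270185609/872260 ≈ -1.9023e+6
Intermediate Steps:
((Y(-1162) + 2648057)*(-1824080 + 4958451))/m = ((-1162 + 2648057)*(-1824080 + 4958451))/(-4361300) = (2646895*3134371)*(-1/4361300) = 8296350928045*(-1/4361300) = -1659270185609/872260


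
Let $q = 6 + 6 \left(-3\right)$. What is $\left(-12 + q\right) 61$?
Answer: $-1464$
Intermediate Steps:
$q = -12$ ($q = 6 - 18 = -12$)
$\left(-12 + q\right) 61 = \left(-12 - 12\right) 61 = \left(-24\right) 61 = -1464$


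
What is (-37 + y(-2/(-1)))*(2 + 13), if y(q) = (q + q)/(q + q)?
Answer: -540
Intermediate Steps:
y(q) = 1 (y(q) = (2*q)/((2*q)) = (2*q)*(1/(2*q)) = 1)
(-37 + y(-2/(-1)))*(2 + 13) = (-37 + 1)*(2 + 13) = -36*15 = -540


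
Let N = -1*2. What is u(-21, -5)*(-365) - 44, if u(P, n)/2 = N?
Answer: 1416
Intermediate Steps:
N = -2
u(P, n) = -4 (u(P, n) = 2*(-2) = -4)
u(-21, -5)*(-365) - 44 = -4*(-365) - 44 = 1460 - 44 = 1416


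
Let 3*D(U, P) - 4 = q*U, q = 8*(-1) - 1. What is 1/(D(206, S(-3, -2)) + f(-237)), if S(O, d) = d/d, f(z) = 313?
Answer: -3/911 ≈ -0.0032931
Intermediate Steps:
q = -9 (q = -8 - 1 = -9)
S(O, d) = 1
D(U, P) = 4/3 - 3*U (D(U, P) = 4/3 + (-9*U)/3 = 4/3 - 3*U)
1/(D(206, S(-3, -2)) + f(-237)) = 1/((4/3 - 3*206) + 313) = 1/((4/3 - 618) + 313) = 1/(-1850/3 + 313) = 1/(-911/3) = -3/911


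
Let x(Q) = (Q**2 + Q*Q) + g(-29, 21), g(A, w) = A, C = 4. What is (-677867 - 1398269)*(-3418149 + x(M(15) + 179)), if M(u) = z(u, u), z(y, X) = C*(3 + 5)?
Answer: 6911739098496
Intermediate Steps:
z(y, X) = 32 (z(y, X) = 4*(3 + 5) = 4*8 = 32)
M(u) = 32
x(Q) = -29 + 2*Q**2 (x(Q) = (Q**2 + Q*Q) - 29 = (Q**2 + Q**2) - 29 = 2*Q**2 - 29 = -29 + 2*Q**2)
(-677867 - 1398269)*(-3418149 + x(M(15) + 179)) = (-677867 - 1398269)*(-3418149 + (-29 + 2*(32 + 179)**2)) = -2076136*(-3418149 + (-29 + 2*211**2)) = -2076136*(-3418149 + (-29 + 2*44521)) = -2076136*(-3418149 + (-29 + 89042)) = -2076136*(-3418149 + 89013) = -2076136*(-3329136) = 6911739098496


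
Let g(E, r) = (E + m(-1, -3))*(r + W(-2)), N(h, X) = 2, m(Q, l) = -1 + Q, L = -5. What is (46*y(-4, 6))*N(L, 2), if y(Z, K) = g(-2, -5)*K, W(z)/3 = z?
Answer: 24288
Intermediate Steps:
W(z) = 3*z
g(E, r) = (-6 + r)*(-2 + E) (g(E, r) = (E + (-1 - 1))*(r + 3*(-2)) = (E - 2)*(r - 6) = (-2 + E)*(-6 + r) = (-6 + r)*(-2 + E))
y(Z, K) = 44*K (y(Z, K) = (12 - 6*(-2) - 2*(-5) - 2*(-5))*K = (12 + 12 + 10 + 10)*K = 44*K)
(46*y(-4, 6))*N(L, 2) = (46*(44*6))*2 = (46*264)*2 = 12144*2 = 24288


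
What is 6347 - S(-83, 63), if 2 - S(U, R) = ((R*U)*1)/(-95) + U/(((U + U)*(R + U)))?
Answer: 4864013/760 ≈ 6400.0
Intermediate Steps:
S(U, R) = 2 - 1/(2*(R + U)) + R*U/95 (S(U, R) = 2 - (((R*U)*1)/(-95) + U/(((U + U)*(R + U)))) = 2 - ((R*U)*(-1/95) + U/(((2*U)*(R + U)))) = 2 - (-R*U/95 + U/((2*U*(R + U)))) = 2 - (-R*U/95 + U*(1/(2*U*(R + U)))) = 2 - (-R*U/95 + 1/(2*(R + U))) = 2 - (1/(2*(R + U)) - R*U/95) = 2 + (-1/(2*(R + U)) + R*U/95) = 2 - 1/(2*(R + U)) + R*U/95)
6347 - S(-83, 63) = 6347 - (-1/2 + 2*63 + 2*(-83) + (1/95)*63*(-83)**2 + (1/95)*(-83)*63**2)/(63 - 83) = 6347 - (-1/2 + 126 - 166 + (1/95)*63*6889 + (1/95)*(-83)*3969)/(-20) = 6347 - (-1)*(-1/2 + 126 - 166 + 434007/95 - 329427/95)/20 = 6347 - (-1)*40293/(20*38) = 6347 - 1*(-40293/760) = 6347 + 40293/760 = 4864013/760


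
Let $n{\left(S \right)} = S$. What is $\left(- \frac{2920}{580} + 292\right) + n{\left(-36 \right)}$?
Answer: $\frac{7278}{29} \approx 250.97$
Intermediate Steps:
$\left(- \frac{2920}{580} + 292\right) + n{\left(-36 \right)} = \left(- \frac{2920}{580} + 292\right) - 36 = \left(\left(-2920\right) \frac{1}{580} + 292\right) - 36 = \left(- \frac{146}{29} + 292\right) - 36 = \frac{8322}{29} - 36 = \frac{7278}{29}$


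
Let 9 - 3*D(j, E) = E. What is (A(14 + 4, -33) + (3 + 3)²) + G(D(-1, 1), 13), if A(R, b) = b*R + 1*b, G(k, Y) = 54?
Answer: -537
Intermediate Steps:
D(j, E) = 3 - E/3
A(R, b) = b + R*b (A(R, b) = R*b + b = b + R*b)
(A(14 + 4, -33) + (3 + 3)²) + G(D(-1, 1), 13) = (-33*(1 + (14 + 4)) + (3 + 3)²) + 54 = (-33*(1 + 18) + 6²) + 54 = (-33*19 + 36) + 54 = (-627 + 36) + 54 = -591 + 54 = -537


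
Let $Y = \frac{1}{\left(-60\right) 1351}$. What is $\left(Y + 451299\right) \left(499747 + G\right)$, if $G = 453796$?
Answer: $\frac{34882793170104877}{81060} \approx 4.3033 \cdot 10^{11}$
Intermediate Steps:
$Y = - \frac{1}{81060}$ ($Y = \frac{1}{-81060} = - \frac{1}{81060} \approx -1.2337 \cdot 10^{-5}$)
$\left(Y + 451299\right) \left(499747 + G\right) = \left(- \frac{1}{81060} + 451299\right) \left(499747 + 453796\right) = \frac{36582296939}{81060} \cdot 953543 = \frac{34882793170104877}{81060}$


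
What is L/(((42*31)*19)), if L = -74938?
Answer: -37469/12369 ≈ -3.0293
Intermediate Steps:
L/(((42*31)*19)) = -74938/((42*31)*19) = -74938/(1302*19) = -74938/24738 = -74938*1/24738 = -37469/12369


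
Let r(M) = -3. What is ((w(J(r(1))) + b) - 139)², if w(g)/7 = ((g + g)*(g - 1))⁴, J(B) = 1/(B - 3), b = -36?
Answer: 336869059044049/11019960576 ≈ 30569.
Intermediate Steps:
J(B) = 1/(-3 + B)
w(g) = 112*g⁴*(-1 + g)⁴ (w(g) = 7*((g + g)*(g - 1))⁴ = 7*((2*g)*(-1 + g))⁴ = 7*(2*g*(-1 + g))⁴ = 7*(16*g⁴*(-1 + g)⁴) = 112*g⁴*(-1 + g)⁴)
((w(J(r(1))) + b) - 139)² = ((112*(1/(-3 - 3))⁴*(-1 + 1/(-3 - 3))⁴ - 36) - 139)² = ((112*(1/(-6))⁴*(-1 + 1/(-6))⁴ - 36) - 139)² = ((112*(-⅙)⁴*(-1 - ⅙)⁴ - 36) - 139)² = ((112*(1/1296)*(-7/6)⁴ - 36) - 139)² = ((112*(1/1296)*(2401/1296) - 36) - 139)² = ((16807/104976 - 36) - 139)² = (-3762329/104976 - 139)² = (-18353993/104976)² = 336869059044049/11019960576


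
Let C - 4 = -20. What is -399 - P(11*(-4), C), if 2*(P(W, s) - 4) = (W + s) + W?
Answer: -351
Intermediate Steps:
C = -16 (C = 4 - 20 = -16)
P(W, s) = 4 + W + s/2 (P(W, s) = 4 + ((W + s) + W)/2 = 4 + (s + 2*W)/2 = 4 + (W + s/2) = 4 + W + s/2)
-399 - P(11*(-4), C) = -399 - (4 + 11*(-4) + (½)*(-16)) = -399 - (4 - 44 - 8) = -399 - 1*(-48) = -399 + 48 = -351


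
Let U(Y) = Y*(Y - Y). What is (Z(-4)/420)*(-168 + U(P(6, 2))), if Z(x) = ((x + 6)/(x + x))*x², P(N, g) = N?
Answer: 8/5 ≈ 1.6000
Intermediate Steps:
U(Y) = 0 (U(Y) = Y*0 = 0)
Z(x) = x*(6 + x)/2 (Z(x) = ((6 + x)/((2*x)))*x² = ((6 + x)*(1/(2*x)))*x² = ((6 + x)/(2*x))*x² = x*(6 + x)/2)
(Z(-4)/420)*(-168 + U(P(6, 2))) = (((½)*(-4)*(6 - 4))/420)*(-168 + 0) = (((½)*(-4)*2)*(1/420))*(-168) = -4*1/420*(-168) = -1/105*(-168) = 8/5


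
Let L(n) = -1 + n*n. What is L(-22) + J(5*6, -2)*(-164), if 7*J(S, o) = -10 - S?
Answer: 9941/7 ≈ 1420.1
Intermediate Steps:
L(n) = -1 + n²
J(S, o) = -10/7 - S/7 (J(S, o) = (-10 - S)/7 = -10/7 - S/7)
L(-22) + J(5*6, -2)*(-164) = (-1 + (-22)²) + (-10/7 - 5*6/7)*(-164) = (-1 + 484) + (-10/7 - ⅐*30)*(-164) = 483 + (-10/7 - 30/7)*(-164) = 483 - 40/7*(-164) = 483 + 6560/7 = 9941/7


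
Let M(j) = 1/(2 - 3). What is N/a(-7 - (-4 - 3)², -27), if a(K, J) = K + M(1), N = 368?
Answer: -368/57 ≈ -6.4561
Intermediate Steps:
M(j) = -1 (M(j) = 1/(-1) = -1)
a(K, J) = -1 + K (a(K, J) = K - 1 = -1 + K)
N/a(-7 - (-4 - 3)², -27) = 368/(-1 + (-7 - (-4 - 3)²)) = 368/(-1 + (-7 - 1*(-7)²)) = 368/(-1 + (-7 - 1*49)) = 368/(-1 + (-7 - 49)) = 368/(-1 - 56) = 368/(-57) = 368*(-1/57) = -368/57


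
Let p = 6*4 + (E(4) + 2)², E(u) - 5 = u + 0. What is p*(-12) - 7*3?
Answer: -1761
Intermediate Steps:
E(u) = 5 + u (E(u) = 5 + (u + 0) = 5 + u)
p = 145 (p = 6*4 + ((5 + 4) + 2)² = 24 + (9 + 2)² = 24 + 11² = 24 + 121 = 145)
p*(-12) - 7*3 = 145*(-12) - 7*3 = -1740 - 21 = -1761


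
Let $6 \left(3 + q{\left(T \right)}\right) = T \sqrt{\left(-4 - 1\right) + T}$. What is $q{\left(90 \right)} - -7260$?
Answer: $7257 + 15 \sqrt{85} \approx 7395.3$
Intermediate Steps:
$q{\left(T \right)} = -3 + \frac{T \sqrt{-5 + T}}{6}$ ($q{\left(T \right)} = -3 + \frac{T \sqrt{\left(-4 - 1\right) + T}}{6} = -3 + \frac{T \sqrt{-5 + T}}{6}$)
$q{\left(90 \right)} - -7260 = \left(-3 + \frac{1}{6} \cdot 90 \sqrt{-5 + 90}\right) - -7260 = \left(-3 + \frac{1}{6} \cdot 90 \sqrt{85}\right) + 7260 = \left(-3 + 15 \sqrt{85}\right) + 7260 = 7257 + 15 \sqrt{85}$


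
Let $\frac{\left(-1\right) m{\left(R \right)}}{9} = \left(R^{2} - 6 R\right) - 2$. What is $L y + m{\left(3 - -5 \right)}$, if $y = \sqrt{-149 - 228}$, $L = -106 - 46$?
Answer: $-126 - 152 i \sqrt{377} \approx -126.0 - 2951.3 i$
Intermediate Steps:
$m{\left(R \right)} = 18 - 9 R^{2} + 54 R$ ($m{\left(R \right)} = - 9 \left(\left(R^{2} - 6 R\right) - 2\right) = - 9 \left(-2 + R^{2} - 6 R\right) = 18 - 9 R^{2} + 54 R$)
$L = -152$
$y = i \sqrt{377}$ ($y = \sqrt{-377} = i \sqrt{377} \approx 19.417 i$)
$L y + m{\left(3 - -5 \right)} = - 152 i \sqrt{377} + \left(18 - 9 \left(3 - -5\right)^{2} + 54 \left(3 - -5\right)\right) = - 152 i \sqrt{377} + \left(18 - 9 \left(3 + 5\right)^{2} + 54 \left(3 + 5\right)\right) = - 152 i \sqrt{377} + \left(18 - 9 \cdot 8^{2} + 54 \cdot 8\right) = - 152 i \sqrt{377} + \left(18 - 576 + 432\right) = - 152 i \sqrt{377} - 126 = -126 - 152 i \sqrt{377}$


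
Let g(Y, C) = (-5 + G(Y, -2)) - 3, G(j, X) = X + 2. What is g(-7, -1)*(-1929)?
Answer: 15432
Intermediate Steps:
G(j, X) = 2 + X
g(Y, C) = -8 (g(Y, C) = (-5 + (2 - 2)) - 3 = (-5 + 0) - 3 = -5 - 3 = -8)
g(-7, -1)*(-1929) = -8*(-1929) = 15432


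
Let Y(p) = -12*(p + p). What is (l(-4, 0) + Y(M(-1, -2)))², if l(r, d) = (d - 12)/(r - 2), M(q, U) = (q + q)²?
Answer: 8836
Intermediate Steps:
M(q, U) = 4*q² (M(q, U) = (2*q)² = 4*q²)
l(r, d) = (-12 + d)/(-2 + r)
Y(p) = -24*p
(l(-4, 0) + Y(M(-1, -2)))² = ((-12 + 0)/(-2 - 4) - 96*(-1)²)² = (-12/(-6) - 96)² = (-⅙*(-12) - 24*4)² = (2 - 96)² = (-94)² = 8836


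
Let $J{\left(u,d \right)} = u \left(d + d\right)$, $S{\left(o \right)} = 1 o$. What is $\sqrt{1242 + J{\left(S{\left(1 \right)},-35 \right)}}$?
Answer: $2 \sqrt{293} \approx 34.234$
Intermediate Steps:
$S{\left(o \right)} = o$
$J{\left(u,d \right)} = 2 d u$ ($J{\left(u,d \right)} = u 2 d = 2 d u$)
$\sqrt{1242 + J{\left(S{\left(1 \right)},-35 \right)}} = \sqrt{1242 + 2 \left(-35\right) 1} = \sqrt{1242 - 70} = \sqrt{1172} = 2 \sqrt{293}$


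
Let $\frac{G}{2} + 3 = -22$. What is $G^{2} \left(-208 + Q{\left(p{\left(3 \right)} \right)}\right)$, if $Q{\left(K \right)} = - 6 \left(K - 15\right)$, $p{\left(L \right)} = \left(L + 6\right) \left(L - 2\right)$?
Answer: $-430000$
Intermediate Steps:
$G = -50$ ($G = -6 + 2 \left(-22\right) = -6 - 44 = -50$)
$p{\left(L \right)} = \left(-2 + L\right) \left(6 + L\right)$ ($p{\left(L \right)} = \left(6 + L\right) \left(-2 + L\right) = \left(-2 + L\right) \left(6 + L\right)$)
$Q{\left(K \right)} = 90 - 6 K$ ($Q{\left(K \right)} = - 6 \left(-15 + K\right) = 90 - 6 K$)
$G^{2} \left(-208 + Q{\left(p{\left(3 \right)} \right)}\right) = \left(-50\right)^{2} \left(-208 + \left(90 - 6 \left(-12 + 3^{2} + 4 \cdot 3\right)\right)\right) = 2500 \left(-208 + \left(90 - 6 \left(-12 + 9 + 12\right)\right)\right) = 2500 \left(-208 + \left(90 - 54\right)\right) = 2500 \left(-208 + 36\right) = 2500 \left(-172\right) = -430000$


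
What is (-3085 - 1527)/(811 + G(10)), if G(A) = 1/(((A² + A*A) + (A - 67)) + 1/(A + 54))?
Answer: -42213636/7423147 ≈ -5.6868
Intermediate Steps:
G(A) = 1/(-67 + A + 1/(54 + A) + 2*A²) (G(A) = 1/(((A² + A²) + (-67 + A)) + 1/(54 + A)) = 1/((2*A² + (-67 + A)) + 1/(54 + A)) = 1/((-67 + A + 2*A²) + 1/(54 + A)) = 1/(-67 + A + 1/(54 + A) + 2*A²))
(-3085 - 1527)/(811 + G(10)) = (-3085 - 1527)/(811 + (54 + 10)/(-3617 - 13*10 + 2*10³ + 109*10²)) = -4612/(811 + 64/(-3617 - 130 + 2*1000 + 109*100)) = -4612/(811 + 64/(-3617 - 130 + 2000 + 10900)) = -4612/(811 + 64/9153) = -4612/7423147/9153 = -4612*9153/7423147 = -42213636/7423147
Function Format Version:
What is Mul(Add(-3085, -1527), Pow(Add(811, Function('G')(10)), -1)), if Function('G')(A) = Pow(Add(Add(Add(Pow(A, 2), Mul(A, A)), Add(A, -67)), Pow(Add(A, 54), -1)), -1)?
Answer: Rational(-42213636, 7423147) ≈ -5.6868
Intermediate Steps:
Function('G')(A) = Pow(Add(-67, A, Pow(Add(54, A), -1), Mul(2, Pow(A, 2))), -1) (Function('G')(A) = Pow(Add(Add(Add(Pow(A, 2), Pow(A, 2)), Add(-67, A)), Pow(Add(54, A), -1)), -1) = Pow(Add(Add(Mul(2, Pow(A, 2)), Add(-67, A)), Pow(Add(54, A), -1)), -1) = Pow(Add(Add(-67, A, Mul(2, Pow(A, 2))), Pow(Add(54, A), -1)), -1) = Pow(Add(-67, A, Pow(Add(54, A), -1), Mul(2, Pow(A, 2))), -1))
Mul(Add(-3085, -1527), Pow(Add(811, Function('G')(10)), -1)) = Mul(Add(-3085, -1527), Pow(Add(811, Mul(Pow(Add(-3617, Mul(-13, 10), Mul(2, Pow(10, 3)), Mul(109, Pow(10, 2))), -1), Add(54, 10))), -1)) = Mul(-4612, Pow(Add(811, Mul(Pow(Add(-3617, -130, Mul(2, 1000), Mul(109, 100)), -1), 64)), -1)) = Mul(-4612, Pow(Add(811, Mul(Pow(Add(-3617, -130, 2000, 10900), -1), 64)), -1)) = Mul(-4612, Pow(Add(811, Mul(Pow(9153, -1), 64)), -1)) = Mul(-4612, Pow(Add(811, Mul(Rational(1, 9153), 64)), -1)) = Mul(-4612, Pow(Add(811, Rational(64, 9153)), -1)) = Mul(-4612, Pow(Rational(7423147, 9153), -1)) = Mul(-4612, Rational(9153, 7423147)) = Rational(-42213636, 7423147)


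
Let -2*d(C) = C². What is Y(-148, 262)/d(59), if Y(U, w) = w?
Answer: -524/3481 ≈ -0.15053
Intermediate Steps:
d(C) = -C²/2
Y(-148, 262)/d(59) = 262/((-½*59²)) = 262/((-½*3481)) = 262/(-3481/2) = 262*(-2/3481) = -524/3481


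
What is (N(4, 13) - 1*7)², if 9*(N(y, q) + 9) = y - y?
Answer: 256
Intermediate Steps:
N(y, q) = -9 (N(y, q) = -9 + (y - y)/9 = -9 + (⅑)*0 = -9 + 0 = -9)
(N(4, 13) - 1*7)² = (-9 - 1*7)² = (-9 - 7)² = (-16)² = 256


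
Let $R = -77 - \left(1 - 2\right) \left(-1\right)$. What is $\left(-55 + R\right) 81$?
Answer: $-10773$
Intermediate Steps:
$R = -78$ ($R = -77 - \left(-1\right) \left(-1\right) = -77 - 1 = -78$)
$\left(-55 + R\right) 81 = \left(-55 - 78\right) 81 = \left(-133\right) 81 = -10773$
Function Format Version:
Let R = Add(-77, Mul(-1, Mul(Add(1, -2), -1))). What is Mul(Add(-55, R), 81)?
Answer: -10773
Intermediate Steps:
R = -78 (R = Add(-77, Mul(-1, Mul(-1, -1))) = Add(-77, Mul(-1, 1)) = Add(-77, -1) = -78)
Mul(Add(-55, R), 81) = Mul(Add(-55, -78), 81) = Mul(-133, 81) = -10773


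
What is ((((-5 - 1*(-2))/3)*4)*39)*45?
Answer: -7020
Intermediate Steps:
((((-5 - 1*(-2))/3)*4)*39)*45 = ((((-5 + 2)*(⅓))*4)*39)*45 = ((-3*⅓*4)*39)*45 = (-1*4*39)*45 = -4*39*45 = -156*45 = -7020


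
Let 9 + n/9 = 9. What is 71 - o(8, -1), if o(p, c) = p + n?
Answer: 63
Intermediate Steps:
n = 0 (n = -81 + 9*9 = -81 + 81 = 0)
o(p, c) = p (o(p, c) = p + 0 = p)
71 - o(8, -1) = 71 - 1*8 = 71 - 8 = 63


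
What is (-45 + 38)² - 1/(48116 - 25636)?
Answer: 1101519/22480 ≈ 49.000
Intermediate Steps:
(-45 + 38)² - 1/(48116 - 25636) = (-7)² - 1/22480 = 49 - 1*1/22480 = 49 - 1/22480 = 1101519/22480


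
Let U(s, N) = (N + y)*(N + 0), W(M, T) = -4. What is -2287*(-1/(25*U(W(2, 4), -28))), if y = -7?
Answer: 2287/24500 ≈ 0.093347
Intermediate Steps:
U(s, N) = N*(-7 + N) (U(s, N) = (N - 7)*(N + 0) = (-7 + N)*N = N*(-7 + N))
-2287*(-1/(25*U(W(2, 4), -28))) = -2287*1/(700*(-7 - 28)) = -2287/(-28*(-35)*(-25)) = -2287/(980*(-25)) = -2287/(-24500) = -2287*(-1/24500) = 2287/24500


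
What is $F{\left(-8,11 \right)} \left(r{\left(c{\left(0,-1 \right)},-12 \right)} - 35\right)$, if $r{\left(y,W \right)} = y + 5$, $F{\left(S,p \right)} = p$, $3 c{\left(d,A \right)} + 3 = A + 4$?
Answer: $-330$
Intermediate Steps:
$c{\left(d,A \right)} = \frac{1}{3} + \frac{A}{3}$ ($c{\left(d,A \right)} = -1 + \frac{A + 4}{3} = -1 + \frac{4 + A}{3} = -1 + \left(\frac{4}{3} + \frac{A}{3}\right) = \frac{1}{3} + \frac{A}{3}$)
$r{\left(y,W \right)} = 5 + y$
$F{\left(-8,11 \right)} \left(r{\left(c{\left(0,-1 \right)},-12 \right)} - 35\right) = 11 \left(\left(5 + \left(\frac{1}{3} + \frac{1}{3} \left(-1\right)\right)\right) - 35\right) = 11 \left(\left(5 + \left(\frac{1}{3} - \frac{1}{3}\right)\right) - 35\right) = 11 \left(\left(5 + 0\right) - 35\right) = 11 \left(5 - 35\right) = 11 \left(-30\right) = -330$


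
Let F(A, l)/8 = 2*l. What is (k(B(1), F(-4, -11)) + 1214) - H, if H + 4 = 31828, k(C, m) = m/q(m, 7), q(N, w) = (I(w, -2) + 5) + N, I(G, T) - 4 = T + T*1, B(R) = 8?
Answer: -5234134/171 ≈ -30609.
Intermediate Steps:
F(A, l) = 16*l (F(A, l) = 8*(2*l) = 16*l)
I(G, T) = 4 + 2*T (I(G, T) = 4 + (T + T*1) = 4 + (T + T) = 4 + 2*T)
q(N, w) = 5 + N (q(N, w) = ((4 + 2*(-2)) + 5) + N = ((4 - 4) + 5) + N = (0 + 5) + N = 5 + N)
k(C, m) = m/(5 + m)
H = 31824 (H = -4 + 31828 = 31824)
(k(B(1), F(-4, -11)) + 1214) - H = ((16*(-11))/(5 + 16*(-11)) + 1214) - 1*31824 = (-176/(5 - 176) + 1214) - 31824 = (-176/(-171) + 1214) - 31824 = (-176*(-1/171) + 1214) - 31824 = (176/171 + 1214) - 31824 = 207770/171 - 31824 = -5234134/171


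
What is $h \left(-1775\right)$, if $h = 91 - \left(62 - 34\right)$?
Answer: $-111825$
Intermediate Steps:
$h = 63$ ($h = 91 - 28 = 63$)
$h \left(-1775\right) = 63 \left(-1775\right) = -111825$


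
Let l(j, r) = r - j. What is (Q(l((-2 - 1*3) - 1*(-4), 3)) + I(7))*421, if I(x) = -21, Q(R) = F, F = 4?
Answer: -7157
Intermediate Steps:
Q(R) = 4
(Q(l((-2 - 1*3) - 1*(-4), 3)) + I(7))*421 = (4 - 21)*421 = -17*421 = -7157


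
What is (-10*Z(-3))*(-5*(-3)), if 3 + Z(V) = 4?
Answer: -150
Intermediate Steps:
Z(V) = 1 (Z(V) = -3 + 4 = 1)
(-10*Z(-3))*(-5*(-3)) = (-10*1)*(-5*(-3)) = -10*15 = -150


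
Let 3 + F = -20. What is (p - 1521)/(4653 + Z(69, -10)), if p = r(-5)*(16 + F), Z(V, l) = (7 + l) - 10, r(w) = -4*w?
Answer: -1661/4640 ≈ -0.35797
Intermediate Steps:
Z(V, l) = -3 + l
F = -23 (F = -3 - 20 = -23)
p = -140 (p = (-4*(-5))*(16 - 23) = 20*(-7) = -140)
(p - 1521)/(4653 + Z(69, -10)) = (-140 - 1521)/(4653 + (-3 - 10)) = -1661/(4653 - 13) = -1661/4640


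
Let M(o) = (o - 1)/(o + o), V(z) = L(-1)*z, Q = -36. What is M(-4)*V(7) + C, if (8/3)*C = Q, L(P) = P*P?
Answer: -73/8 ≈ -9.1250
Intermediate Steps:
L(P) = P**2
C = -27/2 (C = (3/8)*(-36) = -27/2 ≈ -13.500)
V(z) = z (V(z) = (-1)**2*z = 1*z = z)
M(o) = (-1 + o)/(2*o) (M(o) = (-1 + o)/((2*o)) = (-1 + o)*(1/(2*o)) = (-1 + o)/(2*o))
M(-4)*V(7) + C = ((1/2)*(-1 - 4)/(-4))*7 - 27/2 = ((1/2)*(-1/4)*(-5))*7 - 27/2 = (5/8)*7 - 27/2 = 35/8 - 27/2 = -73/8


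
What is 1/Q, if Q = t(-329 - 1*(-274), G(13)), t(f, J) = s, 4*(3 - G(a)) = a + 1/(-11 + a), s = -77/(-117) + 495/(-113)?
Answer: -13221/49214 ≈ -0.26864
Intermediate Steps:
s = -49214/13221 (s = -77*(-1/117) + 495*(-1/113) = 77/117 - 495/113 = -49214/13221 ≈ -3.7224)
G(a) = 3 - a/4 - 1/(4*(-11 + a)) (G(a) = 3 - (a + 1/(-11 + a))/4 = 3 + (-a/4 - 1/(4*(-11 + a))) = 3 - a/4 - 1/(4*(-11 + a)))
t(f, J) = -49214/13221
Q = -49214/13221 ≈ -3.7224
1/Q = 1/(-49214/13221) = -13221/49214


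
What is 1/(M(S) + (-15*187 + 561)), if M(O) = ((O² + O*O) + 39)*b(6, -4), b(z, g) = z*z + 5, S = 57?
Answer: 1/265773 ≈ 3.7626e-6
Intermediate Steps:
b(z, g) = 5 + z² (b(z, g) = z² + 5 = 5 + z²)
M(O) = 1599 + 82*O² (M(O) = ((O² + O*O) + 39)*(5 + 6²) = ((O² + O²) + 39)*(5 + 36) = (2*O² + 39)*41 = (39 + 2*O²)*41 = 1599 + 82*O²)
1/(M(S) + (-15*187 + 561)) = 1/((1599 + 82*57²) + (-15*187 + 561)) = 1/((1599 + 82*3249) + (-2805 + 561)) = 1/((1599 + 266418) - 2244) = 1/(268017 - 2244) = 1/265773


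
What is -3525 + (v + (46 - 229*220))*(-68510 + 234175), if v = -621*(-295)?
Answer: 22010414040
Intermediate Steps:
v = 183195
-3525 + (v + (46 - 229*220))*(-68510 + 234175) = -3525 + (183195 + (46 - 229*220))*(-68510 + 234175) = -3525 + (183195 + (46 - 50380))*165665 = -3525 + (183195 - 50334)*165665 = -3525 + 132861*165665 = -3525 + 22010417565 = 22010414040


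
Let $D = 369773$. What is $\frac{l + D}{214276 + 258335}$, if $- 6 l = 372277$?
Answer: $\frac{1846361}{2835666} \approx 0.65112$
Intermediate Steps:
$l = - \frac{372277}{6}$ ($l = \left(- \frac{1}{6}\right) 372277 = - \frac{372277}{6} \approx -62046.0$)
$\frac{l + D}{214276 + 258335} = \frac{- \frac{372277}{6} + 369773}{214276 + 258335} = \frac{1846361}{6 \cdot 472611} = \frac{1846361}{6} \cdot \frac{1}{472611} = \frac{1846361}{2835666}$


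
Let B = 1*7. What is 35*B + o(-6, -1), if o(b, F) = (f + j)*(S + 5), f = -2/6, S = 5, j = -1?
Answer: 695/3 ≈ 231.67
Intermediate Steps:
f = -1/3 (f = -2*1/6 = -1/3 ≈ -0.33333)
o(b, F) = -40/3 (o(b, F) = (-1/3 - 1)*(5 + 5) = -4/3*10 = -40/3)
B = 7
35*B + o(-6, -1) = 35*7 - 40/3 = 245 - 40/3 = 695/3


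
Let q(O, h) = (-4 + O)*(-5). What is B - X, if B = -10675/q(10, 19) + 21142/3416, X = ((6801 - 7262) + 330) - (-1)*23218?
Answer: -116442785/5124 ≈ -22725.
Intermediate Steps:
q(O, h) = 20 - 5*O
X = 23087 (X = (-461 + 330) - 1*(-23218) = -131 + 23218 = 23087)
B = 1855003/5124 (B = -10675/(20 - 5*10) + 21142/3416 = -10675/(20 - 50) + 21142*(1/3416) = -10675/(-30) + 10571/1708 = -10675*(-1/30) + 10571/1708 = 2135/6 + 10571/1708 = 1855003/5124 ≈ 362.02)
B - X = 1855003/5124 - 1*23087 = 1855003/5124 - 23087 = -116442785/5124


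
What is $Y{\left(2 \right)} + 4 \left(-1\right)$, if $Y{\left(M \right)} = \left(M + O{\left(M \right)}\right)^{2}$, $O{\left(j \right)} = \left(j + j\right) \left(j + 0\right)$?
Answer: $96$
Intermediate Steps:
$O{\left(j \right)} = 2 j^{2}$ ($O{\left(j \right)} = 2 j j = 2 j^{2}$)
$Y{\left(M \right)} = \left(M + 2 M^{2}\right)^{2}$
$Y{\left(2 \right)} + 4 \left(-1\right) = 2^{2} \left(1 + 2 \cdot 2\right)^{2} + 4 \left(-1\right) = 4 \left(1 + 4\right)^{2} - 4 = 4 \cdot 5^{2} - 4 = 4 \cdot 25 - 4 = 100 - 4 = 96$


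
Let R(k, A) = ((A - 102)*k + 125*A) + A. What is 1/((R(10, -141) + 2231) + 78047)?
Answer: 1/60082 ≈ 1.6644e-5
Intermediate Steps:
R(k, A) = 126*A + k*(-102 + A) (R(k, A) = ((-102 + A)*k + 125*A) + A = (k*(-102 + A) + 125*A) + A = (125*A + k*(-102 + A)) + A = 126*A + k*(-102 + A))
1/((R(10, -141) + 2231) + 78047) = 1/(((-102*10 + 126*(-141) - 141*10) + 2231) + 78047) = 1/(((-1020 - 17766 - 1410) + 2231) + 78047) = 1/((-20196 + 2231) + 78047) = 1/(-17965 + 78047) = 1/60082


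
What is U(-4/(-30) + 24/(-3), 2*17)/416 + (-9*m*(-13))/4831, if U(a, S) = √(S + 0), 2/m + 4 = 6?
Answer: 117/4831 + √34/416 ≈ 0.038235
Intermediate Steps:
m = 1 (m = 2/(-4 + 6) = 2/2 = 2*(½) = 1)
U(a, S) = √S
U(-4/(-30) + 24/(-3), 2*17)/416 + (-9*m*(-13))/4831 = √(2*17)/416 + (-9*1*(-13))/4831 = √34*(1/416) - 9*(-13)*(1/4831) = √34/416 + 117*(1/4831) = √34/416 + 117/4831 = 117/4831 + √34/416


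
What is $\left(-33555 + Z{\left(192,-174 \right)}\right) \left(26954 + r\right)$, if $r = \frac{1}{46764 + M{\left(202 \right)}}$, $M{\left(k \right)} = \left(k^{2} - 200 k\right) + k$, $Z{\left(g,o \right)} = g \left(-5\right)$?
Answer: $- \frac{2937942067281}{3158} \approx -9.3032 \cdot 10^{8}$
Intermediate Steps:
$Z{\left(g,o \right)} = - 5 g$
$M{\left(k \right)} = k^{2} - 199 k$
$r = \frac{1}{47370}$ ($r = \frac{1}{46764 + 202 \left(-199 + 202\right)} = \frac{1}{46764 + 202 \cdot 3} = \frac{1}{46764 + 606} = \frac{1}{47370} \approx 2.111 \cdot 10^{-5}$)
$\left(-33555 + Z{\left(192,-174 \right)}\right) \left(26954 + r\right) = \left(-33555 - 960\right) \left(26954 + \frac{1}{47370}\right) = \left(-33555 - 960\right) \frac{1276810981}{47370} = \left(-34515\right) \frac{1276810981}{47370} = - \frac{2937942067281}{3158}$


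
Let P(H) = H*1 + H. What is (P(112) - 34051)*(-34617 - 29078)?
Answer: 2154610765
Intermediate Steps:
P(H) = 2*H (P(H) = H + H = 2*H)
(P(112) - 34051)*(-34617 - 29078) = (2*112 - 34051)*(-34617 - 29078) = (224 - 34051)*(-63695) = -33827*(-63695) = 2154610765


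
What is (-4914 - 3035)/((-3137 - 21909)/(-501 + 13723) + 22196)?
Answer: -52550839/146725233 ≈ -0.35816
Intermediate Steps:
(-4914 - 3035)/((-3137 - 21909)/(-501 + 13723) + 22196) = -7949/(-25046/13222 + 22196) = -7949/(-25046*1/13222 + 22196) = -7949/(-12523/6611 + 22196) = -7949/146725233/6611 = -7949*6611/146725233 = -52550839/146725233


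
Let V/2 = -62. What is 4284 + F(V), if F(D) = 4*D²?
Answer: 65788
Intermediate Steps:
V = -124 (V = 2*(-62) = -124)
4284 + F(V) = 4284 + 4*(-124)² = 4284 + 4*15376 = 4284 + 61504 = 65788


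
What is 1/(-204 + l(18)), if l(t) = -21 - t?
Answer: -1/243 ≈ -0.0041152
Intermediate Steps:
1/(-204 + l(18)) = 1/(-204 + (-21 - 1*18)) = 1/(-204 + (-21 - 18)) = 1/(-204 - 39) = 1/(-243) = -1/243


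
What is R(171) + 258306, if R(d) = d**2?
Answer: 287547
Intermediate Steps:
R(171) + 258306 = 171**2 + 258306 = 29241 + 258306 = 287547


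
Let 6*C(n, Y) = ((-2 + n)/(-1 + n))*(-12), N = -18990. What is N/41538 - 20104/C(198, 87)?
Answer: 69941882/6923 ≈ 10103.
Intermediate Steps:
C(n, Y) = -2*(-2 + n)/(-1 + n) (C(n, Y) = (((-2 + n)/(-1 + n))*(-12))/6 = (-12*(-2 + n)/(-1 + n))/6 = -2*(-2 + n)/(-1 + n))
N/41538 - 20104/C(198, 87) = -18990/41538 - 20104*(-1 + 198)/(2*(2 - 1*198)) = -18990*1/41538 - 20104*197/(2*(2 - 198)) = -3165/6923 - 20104/(2*(1/197)*(-196)) = -3165/6923 - 20104/(-392/197) = -3165/6923 - 20104*(-197/392) = -3165/6923 + 70723/7 = 69941882/6923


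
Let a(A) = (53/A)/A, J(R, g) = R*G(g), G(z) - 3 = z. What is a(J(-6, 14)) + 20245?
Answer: 210629033/10404 ≈ 20245.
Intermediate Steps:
G(z) = 3 + z
J(R, g) = R*(3 + g)
a(A) = 53/A²
a(J(-6, 14)) + 20245 = 53/(-6*(3 + 14))² + 20245 = 53/(-6*17)² + 20245 = 53/(-102)² + 20245 = 53*(1/10404) + 20245 = 53/10404 + 20245 = 210629033/10404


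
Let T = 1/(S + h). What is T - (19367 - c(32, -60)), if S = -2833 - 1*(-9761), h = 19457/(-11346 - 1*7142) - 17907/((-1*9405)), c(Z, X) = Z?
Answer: -7764847113511815/401595405817 ≈ -19335.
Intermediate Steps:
h = 49357177/57959880 (h = 19457/(-11346 - 7142) - 17907/(-9405) = 19457/(-18488) - 17907*(-1/9405) = 19457*(-1/18488) + 5969/3135 = -19457/18488 + 5969/3135 = 49357177/57959880 ≈ 0.85157)
S = 6928 (S = -2833 + 9761 = 6928)
T = 57959880/401595405817 (T = 1/(6928 + 49357177/57959880) = 1/(401595405817/57959880) = 57959880/401595405817 ≈ 0.00014432)
T - (19367 - c(32, -60)) = 57959880/401595405817 - (19367 - 1*32) = 57959880/401595405817 - (19367 - 32) = 57959880/401595405817 - 1*19335 = 57959880/401595405817 - 19335 = -7764847113511815/401595405817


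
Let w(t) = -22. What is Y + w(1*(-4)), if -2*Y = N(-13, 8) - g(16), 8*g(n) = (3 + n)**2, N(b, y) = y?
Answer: -55/16 ≈ -3.4375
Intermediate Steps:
g(n) = (3 + n)**2/8
Y = 297/16 (Y = -(8 - (3 + 16)**2/8)/2 = -(8 - 19**2/8)/2 = -(8 - 361/8)/2 = -1/2*(-297/8) = 297/16 ≈ 18.563)
Y + w(1*(-4)) = 297/16 - 22 = -55/16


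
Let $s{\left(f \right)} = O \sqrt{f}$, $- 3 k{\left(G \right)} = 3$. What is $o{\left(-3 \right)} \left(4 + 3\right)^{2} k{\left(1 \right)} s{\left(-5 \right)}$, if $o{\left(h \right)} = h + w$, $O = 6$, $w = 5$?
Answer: $- 588 i \sqrt{5} \approx - 1314.8 i$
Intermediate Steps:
$o{\left(h \right)} = 5 + h$ ($o{\left(h \right)} = h + 5 = 5 + h$)
$k{\left(G \right)} = -1$ ($k{\left(G \right)} = \left(- \frac{1}{3}\right) 3 = -1$)
$s{\left(f \right)} = 6 \sqrt{f}$
$o{\left(-3 \right)} \left(4 + 3\right)^{2} k{\left(1 \right)} s{\left(-5 \right)} = \left(5 - 3\right) \left(4 + 3\right)^{2} \left(- 6 \sqrt{-5}\right) = 2 \cdot 7^{2} \left(- 6 i \sqrt{5}\right) = 2 \cdot 49 \left(- 6 i \sqrt{5}\right) = 98 \left(- 6 i \sqrt{5}\right) = - 588 i \sqrt{5}$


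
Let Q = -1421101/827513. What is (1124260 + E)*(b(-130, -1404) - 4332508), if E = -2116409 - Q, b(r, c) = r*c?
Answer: 3407201461317107968/827513 ≈ 4.1174e+12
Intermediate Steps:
b(r, c) = c*r
Q = -1421101/827513 (Q = -1421101*1/827513 = -1421101/827513 ≈ -1.7173)
E = -1751354539716/827513 (E = -2116409 - 1*(-1421101/827513) = -2116409 + 1421101/827513 = -1751354539716/827513 ≈ -2.1164e+6)
(1124260 + E)*(b(-130, -1404) - 4332508) = (1124260 - 1751354539716/827513)*(-1404*(-130) - 4332508) = -821014774336*(182520 - 4332508)/827513 = -821014774336/827513*(-4149988) = 3407201461317107968/827513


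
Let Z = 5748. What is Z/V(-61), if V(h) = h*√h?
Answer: 5748*I*√61/3721 ≈ 12.065*I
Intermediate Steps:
V(h) = h^(3/2)
Z/V(-61) = 5748/((-61)^(3/2)) = 5748/((-61*I*√61)) = 5748*(I*√61/3721) = 5748*I*√61/3721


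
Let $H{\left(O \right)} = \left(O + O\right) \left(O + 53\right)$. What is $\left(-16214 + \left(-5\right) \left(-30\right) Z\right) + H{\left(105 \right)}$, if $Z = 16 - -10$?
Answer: $20866$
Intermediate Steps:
$Z = 26$ ($Z = 16 + 10 = 26$)
$H{\left(O \right)} = 2 O \left(53 + O\right)$
$\left(-16214 + \left(-5\right) \left(-30\right) Z\right) + H{\left(105 \right)} = \left(-16214 + \left(-5\right) \left(-30\right) 26\right) + 2 \cdot 105 \left(53 + 105\right) = \left(-16214 + 150 \cdot 26\right) + 2 \cdot 105 \cdot 158 = \left(-16214 + 3900\right) + 33180 = -12314 + 33180 = 20866$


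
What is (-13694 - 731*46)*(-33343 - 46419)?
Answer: 3774337840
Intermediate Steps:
(-13694 - 731*46)*(-33343 - 46419) = (-13694 - 33626)*(-79762) = -47320*(-79762) = 3774337840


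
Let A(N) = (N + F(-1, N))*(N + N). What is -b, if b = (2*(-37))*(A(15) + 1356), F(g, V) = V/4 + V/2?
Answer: 158619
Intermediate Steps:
F(g, V) = 3*V/4 (F(g, V) = V*(1/4) + V*(1/2) = V/4 + V/2 = 3*V/4)
A(N) = 7*N**2/2 (A(N) = (N + 3*N/4)*(N + N) = (7*N/4)*(2*N) = 7*N**2/2)
b = -158619 (b = (2*(-37))*((7/2)*15**2 + 1356) = -74*((7/2)*225 + 1356) = -74*(1575/2 + 1356) = -74*4287/2 = -158619)
-b = -1*(-158619) = 158619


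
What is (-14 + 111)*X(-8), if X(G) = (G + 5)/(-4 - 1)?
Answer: 291/5 ≈ 58.200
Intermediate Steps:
X(G) = -1 - G/5 (X(G) = (5 + G)/(-5) = (5 + G)*(-⅕) = -1 - G/5)
(-14 + 111)*X(-8) = (-14 + 111)*(-1 - ⅕*(-8)) = 97*(-1 + 8/5) = 97*(⅗) = 291/5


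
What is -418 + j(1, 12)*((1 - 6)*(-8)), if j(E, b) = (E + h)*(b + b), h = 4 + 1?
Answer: 5342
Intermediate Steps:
h = 5
j(E, b) = 2*b*(5 + E) (j(E, b) = (E + 5)*(b + b) = (5 + E)*(2*b) = 2*b*(5 + E))
-418 + j(1, 12)*((1 - 6)*(-8)) = -418 + (2*12*(5 + 1))*((1 - 6)*(-8)) = -418 + (2*12*6)*(-5*(-8)) = -418 + 144*40 = -418 + 5760 = 5342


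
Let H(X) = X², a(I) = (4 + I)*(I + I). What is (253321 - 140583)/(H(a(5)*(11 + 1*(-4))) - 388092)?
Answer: 56369/4404 ≈ 12.799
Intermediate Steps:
a(I) = 2*I*(4 + I) (a(I) = (4 + I)*(2*I) = 2*I*(4 + I))
(253321 - 140583)/(H(a(5)*(11 + 1*(-4))) - 388092) = (253321 - 140583)/(((2*5*(4 + 5))*(11 + 1*(-4)))² - 388092) = 112738/(((2*5*9)*(11 - 4))² - 388092) = 112738/((90*7)² - 388092) = 112738/(630² - 388092) = 112738/(396900 - 388092) = 112738/8808 = 112738*(1/8808) = 56369/4404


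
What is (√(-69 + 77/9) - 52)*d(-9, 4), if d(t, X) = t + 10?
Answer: -52 + 4*I*√34/3 ≈ -52.0 + 7.7746*I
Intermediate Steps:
d(t, X) = 10 + t
(√(-69 + 77/9) - 52)*d(-9, 4) = (√(-69 + 77/9) - 52)*(10 - 9) = (√(-69 + 77*(⅑)) - 52)*1 = (√(-69 + 77/9) - 52)*1 = (√(-544/9) - 52)*1 = (4*I*√34/3 - 52)*1 = (-52 + 4*I*√34/3)*1 = -52 + 4*I*√34/3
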